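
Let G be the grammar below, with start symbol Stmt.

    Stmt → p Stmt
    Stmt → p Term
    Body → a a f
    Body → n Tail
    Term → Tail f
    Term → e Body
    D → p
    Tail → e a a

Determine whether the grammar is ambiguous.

Witness: p e a a f

Derivation 1: Stmt ⇒ p Term ⇒ p Tail f ⇒ p e a a f
Derivation 2: Stmt ⇒ p Term ⇒ p e Body ⇒ p e a a f

Two distinct leftmost derivations for the same string.

Ambiguous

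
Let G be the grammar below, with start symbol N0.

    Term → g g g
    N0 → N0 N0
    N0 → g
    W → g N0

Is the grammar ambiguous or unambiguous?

Ambiguous

Witness: g g g

Derivation 1: N0 ⇒ N0 N0 ⇒ N0 N0 N0 ⇒ g N0 N0 ⇒ g g N0 ⇒ g g g
Derivation 2: N0 ⇒ N0 N0 ⇒ g N0 ⇒ g N0 N0 ⇒ g g N0 ⇒ g g g

Two distinct leftmost derivations for the same string.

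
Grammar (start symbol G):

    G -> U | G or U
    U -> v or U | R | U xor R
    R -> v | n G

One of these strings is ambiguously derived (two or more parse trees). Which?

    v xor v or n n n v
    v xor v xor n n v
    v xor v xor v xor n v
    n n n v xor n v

v xor v or n n n v: 1 tree
v xor v xor n n v: 1 tree
v xor v xor v xor n v: 1 tree
n n n v xor n v: 4 trees

n n n v xor n v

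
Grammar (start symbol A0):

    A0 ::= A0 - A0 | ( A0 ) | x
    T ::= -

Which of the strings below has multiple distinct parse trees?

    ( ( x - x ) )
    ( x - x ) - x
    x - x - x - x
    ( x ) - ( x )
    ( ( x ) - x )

x - x - x - x

( ( x - x ) ): 1 tree
( x - x ) - x: 1 tree
x - x - x - x: 5 trees
( x ) - ( x ): 1 tree
( ( x ) - x ): 1 tree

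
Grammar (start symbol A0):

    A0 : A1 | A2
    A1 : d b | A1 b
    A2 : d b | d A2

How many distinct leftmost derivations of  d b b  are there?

1

Parse trees for d b b:
  [A0 [A1 [A1 d b] b]]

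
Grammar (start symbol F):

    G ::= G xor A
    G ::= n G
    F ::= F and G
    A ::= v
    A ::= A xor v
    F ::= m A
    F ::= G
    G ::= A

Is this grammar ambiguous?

Witness: v xor v

Derivation 1: F ⇒ G ⇒ G xor A ⇒ A xor A ⇒ v xor A ⇒ v xor v
Derivation 2: F ⇒ G ⇒ A ⇒ A xor v ⇒ v xor v

Two distinct leftmost derivations for the same string.

Ambiguous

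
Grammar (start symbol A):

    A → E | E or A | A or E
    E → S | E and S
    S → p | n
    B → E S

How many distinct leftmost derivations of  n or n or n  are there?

4

Parse trees for n or n or n:
  [A [E [S n]] or [A [E [S n]] or [A [E [S n]]]]]
  [A [E [S n]] or [A [A [E [S n]]] or [E [S n]]]]
  [A [A [E [S n]] or [A [E [S n]]]] or [E [S n]]]
  [A [A [A [E [S n]]] or [E [S n]]] or [E [S n]]]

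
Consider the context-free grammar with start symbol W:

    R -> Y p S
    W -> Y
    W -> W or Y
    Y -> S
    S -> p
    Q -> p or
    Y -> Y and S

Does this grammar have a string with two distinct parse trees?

(Q, R are unreachable from W, so their rules don't affect L(W).) The grammar is stratified — W handles 'or' (left-recursive), Y handles 'and', S atoms. Each operator has a fixed associativity and precedence level, so every string has one parse.

Unambiguous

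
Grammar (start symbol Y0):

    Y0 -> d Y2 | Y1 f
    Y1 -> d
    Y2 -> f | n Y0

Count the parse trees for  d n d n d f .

2

Parse trees for d n d n d f:
  [Y0 d [Y2 n [Y0 d [Y2 n [Y0 d [Y2 f]]]]]]
  [Y0 d [Y2 n [Y0 d [Y2 n [Y0 [Y1 d] f]]]]]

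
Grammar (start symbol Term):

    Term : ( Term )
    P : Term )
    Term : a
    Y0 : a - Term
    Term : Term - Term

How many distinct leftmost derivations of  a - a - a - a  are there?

Parse trees for a - a - a - a:
  [Term [Term a] - [Term [Term a] - [Term [Term a] - [Term a]]]]
  [Term [Term a] - [Term [Term [Term a] - [Term a]] - [Term a]]]
  [Term [Term [Term a] - [Term a]] - [Term [Term a] - [Term a]]]
  [Term [Term [Term a] - [Term [Term a] - [Term a]]] - [Term a]]
  [Term [Term [Term [Term a] - [Term a]] - [Term a]] - [Term a]]

5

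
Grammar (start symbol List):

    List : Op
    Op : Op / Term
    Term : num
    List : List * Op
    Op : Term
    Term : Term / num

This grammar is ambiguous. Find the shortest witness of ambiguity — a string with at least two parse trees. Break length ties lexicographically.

length 1: no string has ≥2 trees
length 3: num / num has 2 parse trees

Two derivations of num / num:
  List ⇒ Op ⇒ Op / Term ⇒ Term / Term ⇒ num / Term ⇒ num / num
  List ⇒ Op ⇒ Term ⇒ Term / num ⇒ num / num

num / num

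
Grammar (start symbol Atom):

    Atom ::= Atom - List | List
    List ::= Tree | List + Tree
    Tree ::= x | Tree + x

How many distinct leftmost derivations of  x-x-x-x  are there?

Parse trees for x-x-x-x:
  [Atom [Atom [Atom [Atom [List [Tree x]]] - [List [Tree x]]] - [List [Tree x]]] - [List [Tree x]]]

1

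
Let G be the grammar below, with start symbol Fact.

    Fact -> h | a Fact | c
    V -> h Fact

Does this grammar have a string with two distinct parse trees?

(V is unreachable from Fact, so its rules don't affect L(Fact).) Each reachable nonterminal has at most one production per leading terminal, and all productions are right-linear; the derivation is determined token-by-token.

Unambiguous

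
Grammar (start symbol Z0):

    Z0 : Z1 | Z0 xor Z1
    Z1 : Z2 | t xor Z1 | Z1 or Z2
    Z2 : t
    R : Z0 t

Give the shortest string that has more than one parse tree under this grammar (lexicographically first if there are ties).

length 1: no string has ≥2 trees
length 3: t xor t has 2 parse trees

Two derivations of t xor t:
  Z0 ⇒ Z1 ⇒ t xor Z1 ⇒ t xor Z2 ⇒ t xor t
  Z0 ⇒ Z0 xor Z1 ⇒ Z1 xor Z1 ⇒ Z2 xor Z1 ⇒ t xor Z1 ⇒ t xor Z2 ⇒ t xor t

t xor t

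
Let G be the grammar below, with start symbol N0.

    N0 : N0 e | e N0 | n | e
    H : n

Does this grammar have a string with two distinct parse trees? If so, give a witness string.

Ambiguous

Witness: e e

Derivation 1: N0 ⇒ N0 e ⇒ e e
Derivation 2: N0 ⇒ e N0 ⇒ e e

Two distinct leftmost derivations for the same string.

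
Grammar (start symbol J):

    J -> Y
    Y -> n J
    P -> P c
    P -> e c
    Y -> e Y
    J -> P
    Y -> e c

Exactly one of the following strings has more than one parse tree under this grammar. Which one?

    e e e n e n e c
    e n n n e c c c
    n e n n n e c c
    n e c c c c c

e e e n e n e c

e e e n e n e c: 2 trees
e n n n e c c c: 1 tree
n e n n n e c c: 1 tree
n e c c c c c: 1 tree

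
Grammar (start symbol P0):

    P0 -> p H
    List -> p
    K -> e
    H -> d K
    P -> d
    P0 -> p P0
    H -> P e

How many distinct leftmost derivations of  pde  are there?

Parse trees for pde:
  [P0 p [H d [K e]]]
  [P0 p [H [P d] e]]

2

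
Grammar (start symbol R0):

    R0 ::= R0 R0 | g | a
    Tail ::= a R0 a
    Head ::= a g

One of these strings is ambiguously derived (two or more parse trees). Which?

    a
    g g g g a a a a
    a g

a: 1 tree
g g g g a a a a: 429 trees
a g: 1 tree

g g g g a a a a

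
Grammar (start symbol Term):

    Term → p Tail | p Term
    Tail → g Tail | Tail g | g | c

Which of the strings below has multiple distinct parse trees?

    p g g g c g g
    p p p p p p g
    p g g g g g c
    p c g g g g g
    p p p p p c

p g g g c g g

p g g g c g g: 10 trees
p p p p p p g: 1 tree
p g g g g g c: 1 tree
p c g g g g g: 1 tree
p p p p p c: 1 tree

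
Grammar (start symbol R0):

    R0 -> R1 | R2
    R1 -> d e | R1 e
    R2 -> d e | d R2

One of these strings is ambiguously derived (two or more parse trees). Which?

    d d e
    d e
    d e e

d d e: 1 tree
d e: 2 trees
d e e: 1 tree

d e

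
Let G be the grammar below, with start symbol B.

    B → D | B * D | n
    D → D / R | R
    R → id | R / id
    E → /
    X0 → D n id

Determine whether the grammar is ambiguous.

Witness: id / id

Derivation 1: B ⇒ D ⇒ D / R ⇒ R / R ⇒ id / R ⇒ id / id
Derivation 2: B ⇒ D ⇒ R ⇒ R / id ⇒ id / id

Two distinct leftmost derivations for the same string.

Ambiguous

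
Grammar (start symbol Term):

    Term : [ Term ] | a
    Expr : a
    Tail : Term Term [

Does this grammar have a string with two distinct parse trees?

(Expr, Tail are unreachable from Term, so their rules don't affect L(Term).) Each string is a nest of matched brackets around a single atom. An opening bracket forces the recursive rule; an atom forces the base rule.

Unambiguous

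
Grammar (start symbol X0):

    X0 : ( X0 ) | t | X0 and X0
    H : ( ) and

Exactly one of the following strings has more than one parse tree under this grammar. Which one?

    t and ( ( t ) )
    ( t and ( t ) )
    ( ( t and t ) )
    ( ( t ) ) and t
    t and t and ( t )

t and ( ( t ) ): 1 tree
( t and ( t ) ): 1 tree
( ( t and t ) ): 1 tree
( ( t ) ) and t: 1 tree
t and t and ( t ): 2 trees

t and t and ( t )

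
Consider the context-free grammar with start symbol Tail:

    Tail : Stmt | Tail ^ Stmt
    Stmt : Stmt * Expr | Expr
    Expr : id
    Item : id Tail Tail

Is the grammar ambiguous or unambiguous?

Only Tail, Stmt, Expr are reachable from Tail; ignoring the rest: This is a standard precedence ladder (Tail over Stmt over Expr), with each level left-recursive on its own operator ('^' at Tail, '*' at Stmt). That structure is LR(1), hence unambiguous.

Unambiguous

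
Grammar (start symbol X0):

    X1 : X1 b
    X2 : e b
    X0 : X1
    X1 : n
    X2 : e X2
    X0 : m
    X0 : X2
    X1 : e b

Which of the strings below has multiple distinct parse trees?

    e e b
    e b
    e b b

e b

e e b: 1 tree
e b: 2 trees
e b b: 1 tree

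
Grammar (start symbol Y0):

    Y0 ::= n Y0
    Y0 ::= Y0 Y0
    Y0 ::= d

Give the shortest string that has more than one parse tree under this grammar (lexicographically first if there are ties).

d d d

length 1: no string has ≥2 trees
length 2: no string has ≥2 trees
length 3: d d d has 2 parse trees

Two derivations of d d d:
  Y0 ⇒ Y0 Y0 ⇒ Y0 Y0 Y0 ⇒ d Y0 Y0 ⇒ d d Y0 ⇒ d d d
  Y0 ⇒ Y0 Y0 ⇒ d Y0 ⇒ d Y0 Y0 ⇒ d d Y0 ⇒ d d d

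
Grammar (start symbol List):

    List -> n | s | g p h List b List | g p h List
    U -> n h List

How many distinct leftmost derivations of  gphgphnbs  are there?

2

Parse trees for gphgphnbs:
  [List g p h [List g p h [List n]] b [List s]]
  [List g p h [List g p h [List n] b [List s]]]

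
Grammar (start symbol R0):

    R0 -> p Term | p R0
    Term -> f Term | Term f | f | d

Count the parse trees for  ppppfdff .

3

Parse trees for ppppfdff:
  [R0 p [R0 p [R0 p [R0 p [Term f [Term [Term [Term d] f] f]]]]]]
  [R0 p [R0 p [R0 p [R0 p [Term [Term f [Term [Term d] f]] f]]]]]
  [R0 p [R0 p [R0 p [R0 p [Term [Term [Term f [Term d]] f] f]]]]]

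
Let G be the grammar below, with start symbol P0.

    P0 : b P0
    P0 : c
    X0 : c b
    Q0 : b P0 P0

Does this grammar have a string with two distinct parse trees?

Unambiguous

Only P0 is reachable from P0; ignoring the rest: The reachable rules are right-linear with at most one rule per (nonterminal, next-terminal) pair. Each input token forces the next rule, so parsing is deterministic.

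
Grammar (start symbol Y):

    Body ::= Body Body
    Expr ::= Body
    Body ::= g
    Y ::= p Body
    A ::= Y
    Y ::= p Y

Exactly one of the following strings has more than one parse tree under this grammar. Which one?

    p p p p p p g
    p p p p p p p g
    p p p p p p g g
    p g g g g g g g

p p p p p p g: 1 tree
p p p p p p p g: 1 tree
p p p p p p g g: 1 tree
p g g g g g g g: 132 trees

p g g g g g g g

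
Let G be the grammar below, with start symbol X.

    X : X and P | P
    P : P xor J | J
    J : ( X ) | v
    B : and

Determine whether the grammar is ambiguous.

(B is unreachable from X, so its rules don't affect L(X).) The grammar is stratified — X handles 'and' (left-recursive), P handles 'xor', J atoms. Each operator has a fixed associativity and precedence level, so every string has one parse.

Unambiguous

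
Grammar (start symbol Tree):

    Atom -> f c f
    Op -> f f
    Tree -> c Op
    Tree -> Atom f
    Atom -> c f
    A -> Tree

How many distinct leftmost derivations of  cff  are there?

Parse trees for cff:
  [Tree c [Op f f]]
  [Tree [Atom c f] f]

2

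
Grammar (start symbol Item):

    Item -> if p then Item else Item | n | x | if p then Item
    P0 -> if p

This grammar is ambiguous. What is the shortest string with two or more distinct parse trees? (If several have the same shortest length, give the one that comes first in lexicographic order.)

if p then if p then n else n

length 1: no string has ≥2 trees
length 4: no string has ≥2 trees
length 6: no string has ≥2 trees
length 7: no string has ≥2 trees
length 9: if p then if p then n else n has 2 parse trees

Two derivations of if p then if p then n else n:
  Item ⇒ if p then Item else Item ⇒ if p then if p then Item else Item ⇒ if p then if p then n else Item ⇒ if p then if p then n else n
  Item ⇒ if p then Item ⇒ if p then if p then Item else Item ⇒ if p then if p then n else Item ⇒ if p then if p then n else n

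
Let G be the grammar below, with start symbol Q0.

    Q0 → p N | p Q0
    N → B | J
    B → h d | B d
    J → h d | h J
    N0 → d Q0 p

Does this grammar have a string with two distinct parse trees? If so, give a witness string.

Ambiguous

Witness: p h d

Derivation 1: Q0 ⇒ p N ⇒ p B ⇒ p h d
Derivation 2: Q0 ⇒ p N ⇒ p J ⇒ p h d

Two distinct leftmost derivations for the same string.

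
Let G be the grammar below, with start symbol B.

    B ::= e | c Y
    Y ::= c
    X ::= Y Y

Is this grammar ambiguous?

Only B, Y are reachable from B; ignoring the rest: Restricted to the reachable nonterminals, every rule has the form A → t or A → t B, and no two rules for the same A share a first terminal. The grammar encodes a DFA — one run per string.

Unambiguous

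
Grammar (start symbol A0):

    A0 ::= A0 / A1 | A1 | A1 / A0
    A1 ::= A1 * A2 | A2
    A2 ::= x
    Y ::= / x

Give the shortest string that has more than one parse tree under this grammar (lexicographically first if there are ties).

length 1: no string has ≥2 trees
length 3: x / x has 2 parse trees

Two derivations of x / x:
  A0 ⇒ A0 / A1 ⇒ A1 / A1 ⇒ A2 / A1 ⇒ x / A1 ⇒ x / A2 ⇒ x / x
  A0 ⇒ A1 / A0 ⇒ A2 / A0 ⇒ x / A0 ⇒ x / A1 ⇒ x / A2 ⇒ x / x

x / x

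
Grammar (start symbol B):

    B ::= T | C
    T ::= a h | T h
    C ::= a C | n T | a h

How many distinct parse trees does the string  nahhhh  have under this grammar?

1

Parse trees for nahhhh:
  [B [C n [T [T [T [T a h] h] h] h]]]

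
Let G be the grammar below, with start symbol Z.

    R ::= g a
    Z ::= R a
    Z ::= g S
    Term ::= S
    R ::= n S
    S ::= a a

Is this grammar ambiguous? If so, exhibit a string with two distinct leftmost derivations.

Witness: g a a

Derivation 1: Z ⇒ R a ⇒ g a a
Derivation 2: Z ⇒ g S ⇒ g a a

Two distinct leftmost derivations for the same string.

Ambiguous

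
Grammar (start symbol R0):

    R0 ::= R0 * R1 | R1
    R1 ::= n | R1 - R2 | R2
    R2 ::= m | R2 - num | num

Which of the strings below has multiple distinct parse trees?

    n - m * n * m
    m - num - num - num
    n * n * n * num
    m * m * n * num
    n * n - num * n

m - num - num - num

n - m * n * m: 1 tree
m - num - num - num: 8 trees
n * n * n * num: 1 tree
m * m * n * num: 1 tree
n * n - num * n: 1 tree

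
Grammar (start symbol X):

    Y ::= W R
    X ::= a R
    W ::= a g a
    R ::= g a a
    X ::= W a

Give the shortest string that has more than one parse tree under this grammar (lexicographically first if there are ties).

a g a a

length 4: a g a a has 2 parse trees

Two derivations of a g a a:
  X ⇒ a R ⇒ a g a a
  X ⇒ W a ⇒ a g a a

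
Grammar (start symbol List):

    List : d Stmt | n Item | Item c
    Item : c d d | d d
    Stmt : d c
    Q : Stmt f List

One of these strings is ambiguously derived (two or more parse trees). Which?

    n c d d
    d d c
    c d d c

n c d d: 1 tree
d d c: 2 trees
c d d c: 1 tree

d d c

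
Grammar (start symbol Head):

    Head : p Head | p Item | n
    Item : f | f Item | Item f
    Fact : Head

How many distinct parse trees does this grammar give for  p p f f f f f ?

16

Parse trees for p p f f f f f (showing first 6 of 16):
  [Head p [Head p [Item f [Item f [Item f [Item f [Item f]]]]]]]
  [Head p [Head p [Item f [Item f [Item f [Item [Item f] f]]]]]]
  [Head p [Head p [Item f [Item f [Item [Item f [Item f]] f]]]]]
  [Head p [Head p [Item f [Item f [Item [Item [Item f] f] f]]]]]
  [Head p [Head p [Item f [Item [Item f [Item f [Item f]]] f]]]]
  [Head p [Head p [Item f [Item [Item f [Item [Item f] f]] f]]]]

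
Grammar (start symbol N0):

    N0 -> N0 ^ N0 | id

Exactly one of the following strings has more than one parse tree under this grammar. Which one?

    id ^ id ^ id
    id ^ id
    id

id ^ id ^ id: 2 trees
id ^ id: 1 tree
id: 1 tree

id ^ id ^ id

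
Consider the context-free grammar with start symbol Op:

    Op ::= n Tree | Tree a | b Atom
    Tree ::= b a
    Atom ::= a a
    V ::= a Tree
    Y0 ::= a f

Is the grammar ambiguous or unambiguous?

Ambiguous

Witness: b a a

Derivation 1: Op ⇒ Tree a ⇒ b a a
Derivation 2: Op ⇒ b Atom ⇒ b a a

Two distinct leftmost derivations for the same string.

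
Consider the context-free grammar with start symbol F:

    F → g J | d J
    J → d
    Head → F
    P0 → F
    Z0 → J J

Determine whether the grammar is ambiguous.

Unambiguous

Only F, J are reachable from F; ignoring the rest: Restricted to the reachable nonterminals, every rule has the form A → t or A → t B, and no two rules for the same A share a first terminal. The grammar encodes a DFA — one run per string.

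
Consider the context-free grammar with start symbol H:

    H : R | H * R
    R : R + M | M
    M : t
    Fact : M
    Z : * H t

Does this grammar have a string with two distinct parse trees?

Only H, R, M are reachable from H; ignoring the rest: This is a standard precedence ladder (H over R over M), with each level left-recursive on its own operator ('*' at H, '+' at R). That structure is LR(1), hence unambiguous.

Unambiguous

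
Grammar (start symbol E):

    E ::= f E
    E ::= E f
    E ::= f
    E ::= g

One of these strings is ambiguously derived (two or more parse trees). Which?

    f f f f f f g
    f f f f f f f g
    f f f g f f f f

f f f f f f g: 1 tree
f f f f f f f g: 1 tree
f f f g f f f f: 35 trees

f f f g f f f f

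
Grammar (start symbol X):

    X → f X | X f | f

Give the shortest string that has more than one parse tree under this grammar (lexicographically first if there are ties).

f f

length 1: no string has ≥2 trees
length 2: f f has 2 parse trees

Two derivations of f f:
  X ⇒ f X ⇒ f f
  X ⇒ X f ⇒ f f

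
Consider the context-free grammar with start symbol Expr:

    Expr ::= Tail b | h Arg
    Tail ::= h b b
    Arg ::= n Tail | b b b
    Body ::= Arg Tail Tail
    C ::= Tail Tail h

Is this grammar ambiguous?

Witness: h b b b

Derivation 1: Expr ⇒ Tail b ⇒ h b b b
Derivation 2: Expr ⇒ h Arg ⇒ h b b b

Two distinct leftmost derivations for the same string.

Ambiguous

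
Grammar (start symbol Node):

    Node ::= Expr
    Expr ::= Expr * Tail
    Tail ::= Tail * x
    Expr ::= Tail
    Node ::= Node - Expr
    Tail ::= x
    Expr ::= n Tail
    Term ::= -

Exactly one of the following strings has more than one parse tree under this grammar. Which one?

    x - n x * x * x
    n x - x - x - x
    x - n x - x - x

x - n x * x * x: 4 trees
n x - x - x - x: 1 tree
x - n x - x - x: 1 tree

x - n x * x * x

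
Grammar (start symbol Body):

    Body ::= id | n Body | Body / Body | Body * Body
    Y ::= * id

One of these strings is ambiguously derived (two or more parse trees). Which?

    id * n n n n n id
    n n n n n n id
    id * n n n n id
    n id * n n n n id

n id * n n n n id

id * n n n n n id: 1 tree
n n n n n n id: 1 tree
id * n n n n id: 1 tree
n id * n n n n id: 2 trees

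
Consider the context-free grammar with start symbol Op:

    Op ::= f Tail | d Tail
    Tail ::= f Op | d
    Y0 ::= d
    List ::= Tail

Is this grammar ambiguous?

Unambiguous

Only Op, Tail are reachable from Op; ignoring the rest: Restricted to the reachable nonterminals, every rule has the form A → t or A → t B, and no two rules for the same A share a first terminal. The grammar encodes a DFA — one run per string.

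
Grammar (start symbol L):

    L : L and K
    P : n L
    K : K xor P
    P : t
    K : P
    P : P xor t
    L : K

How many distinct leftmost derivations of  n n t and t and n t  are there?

Parse trees for n n t and t and n t:
  [L [L [L [K [P n [L [K [P n [L [K [P t]]]]]]]]] and [K [P t]]] and [K [P n [L [K [P t]]]]]]
  [L [L [K [P n [L [L [K [P n [L [K [P t]]]]]] and [K [P t]]]]]] and [K [P n [L [K [P t]]]]]]
  [L [L [K [P n [L [K [P n [L [L [K [P t]]] and [K [P t]]]]]]]]] and [K [P n [L [K [P t]]]]]]
  [L [K [P n [L [L [L [K [P n [L [K [P t]]]]]] and [K [P t]]] and [K [P n [L [K [P t]]]]]]]]]
  [L [K [P n [L [L [K [P n [L [L [K [P t]]] and [K [P t]]]]]] and [K [P n [L [K [P t]]]]]]]]]
  [L [K [P n [L [K [P n [L [L [L [K [P t]]] and [K [P t]]] and [K [P n [L [K [P t]]]]]]]]]]]]

6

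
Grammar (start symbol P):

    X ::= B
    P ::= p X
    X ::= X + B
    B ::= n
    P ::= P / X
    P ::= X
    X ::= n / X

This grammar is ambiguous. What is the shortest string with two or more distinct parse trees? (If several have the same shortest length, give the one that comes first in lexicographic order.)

length 1: no string has ≥2 trees
length 2: no string has ≥2 trees
length 3: n / n has 2 parse trees

Two derivations of n / n:
  P ⇒ P / X ⇒ X / X ⇒ B / X ⇒ n / X ⇒ n / B ⇒ n / n
  P ⇒ X ⇒ n / X ⇒ n / B ⇒ n / n

n / n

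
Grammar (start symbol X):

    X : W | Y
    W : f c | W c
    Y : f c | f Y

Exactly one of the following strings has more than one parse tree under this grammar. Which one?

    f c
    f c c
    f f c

f c

f c: 2 trees
f c c: 1 tree
f f c: 1 tree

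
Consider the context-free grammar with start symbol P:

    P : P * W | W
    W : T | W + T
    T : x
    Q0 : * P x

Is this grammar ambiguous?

Unambiguous

(Q0 is unreachable from P, so its rules don't affect L(P).) This is a standard precedence ladder (P over W over T), with each level left-recursive on its own operator ('*' at P, '+' at W). That structure is LR(1), hence unambiguous.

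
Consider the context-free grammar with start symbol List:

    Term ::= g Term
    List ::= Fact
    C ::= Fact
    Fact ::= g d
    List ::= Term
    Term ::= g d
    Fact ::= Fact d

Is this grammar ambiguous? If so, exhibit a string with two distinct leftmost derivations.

Witness: g d

Derivation 1: List ⇒ Fact ⇒ g d
Derivation 2: List ⇒ Term ⇒ g d

Two distinct leftmost derivations for the same string.

Ambiguous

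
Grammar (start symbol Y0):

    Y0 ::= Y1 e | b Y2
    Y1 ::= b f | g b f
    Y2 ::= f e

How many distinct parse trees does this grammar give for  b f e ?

Parse trees for b f e:
  [Y0 [Y1 b f] e]
  [Y0 b [Y2 f e]]

2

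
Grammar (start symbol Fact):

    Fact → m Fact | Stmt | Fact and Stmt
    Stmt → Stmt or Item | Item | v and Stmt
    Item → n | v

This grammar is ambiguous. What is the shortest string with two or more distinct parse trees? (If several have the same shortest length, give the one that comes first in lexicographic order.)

length 1: no string has ≥2 trees
length 2: no string has ≥2 trees
length 3: v and n has 2 parse trees

Two derivations of v and n:
  Fact ⇒ Stmt ⇒ v and Stmt ⇒ v and Item ⇒ v and n
  Fact ⇒ Fact and Stmt ⇒ Stmt and Stmt ⇒ Item and Stmt ⇒ v and Stmt ⇒ v and Item ⇒ v and n

v and n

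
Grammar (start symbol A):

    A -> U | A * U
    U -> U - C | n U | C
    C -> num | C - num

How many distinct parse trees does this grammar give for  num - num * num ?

2

Parse trees for num - num * num:
  [A [A [U [U [C num]] - [C num]]] * [U [C num]]]
  [A [A [U [C [C num] - num]]] * [U [C num]]]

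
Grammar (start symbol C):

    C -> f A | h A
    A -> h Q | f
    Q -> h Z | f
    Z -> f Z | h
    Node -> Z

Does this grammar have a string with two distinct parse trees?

(Node is unreachable from C, so its rules don't affect L(C).) Each reachable nonterminal has at most one production per leading terminal, and all productions are right-linear; the derivation is determined token-by-token.

Unambiguous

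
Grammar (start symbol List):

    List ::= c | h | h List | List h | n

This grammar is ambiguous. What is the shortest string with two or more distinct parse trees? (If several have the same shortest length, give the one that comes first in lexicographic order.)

length 1: no string has ≥2 trees
length 2: h h has 2 parse trees

Two derivations of h h:
  List ⇒ h List ⇒ h h
  List ⇒ List h ⇒ h h

h h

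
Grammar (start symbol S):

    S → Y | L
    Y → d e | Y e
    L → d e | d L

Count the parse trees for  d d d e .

1

Parse trees for d d d e:
  [S [L d [L d [L d e]]]]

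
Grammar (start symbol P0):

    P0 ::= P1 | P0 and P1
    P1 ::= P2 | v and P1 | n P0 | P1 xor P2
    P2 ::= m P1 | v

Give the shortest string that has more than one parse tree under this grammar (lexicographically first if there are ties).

v and v

length 1: no string has ≥2 trees
length 2: no string has ≥2 trees
length 3: v and v has 2 parse trees

Two derivations of v and v:
  P0 ⇒ P1 ⇒ v and P1 ⇒ v and P2 ⇒ v and v
  P0 ⇒ P0 and P1 ⇒ P1 and P1 ⇒ P2 and P1 ⇒ v and P1 ⇒ v and P2 ⇒ v and v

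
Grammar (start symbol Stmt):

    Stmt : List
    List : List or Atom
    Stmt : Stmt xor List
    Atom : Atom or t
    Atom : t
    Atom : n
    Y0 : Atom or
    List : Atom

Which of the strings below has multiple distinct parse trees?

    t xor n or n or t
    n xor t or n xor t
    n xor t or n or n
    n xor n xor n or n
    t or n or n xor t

t xor n or n or t: 2 trees
n xor t or n xor t: 1 tree
n xor t or n or n: 1 tree
n xor n xor n or n: 1 tree
t or n or n xor t: 1 tree

t xor n or n or t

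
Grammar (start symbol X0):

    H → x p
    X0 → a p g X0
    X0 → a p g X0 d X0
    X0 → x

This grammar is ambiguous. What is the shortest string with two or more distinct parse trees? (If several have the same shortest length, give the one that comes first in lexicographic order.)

a p g a p g x d x

length 1: no string has ≥2 trees
length 4: no string has ≥2 trees
length 6: no string has ≥2 trees
length 7: no string has ≥2 trees
length 9: a p g a p g x d x has 2 parse trees

Two derivations of a p g a p g x d x:
  X0 ⇒ a p g X0 ⇒ a p g a p g X0 d X0 ⇒ a p g a p g x d X0 ⇒ a p g a p g x d x
  X0 ⇒ a p g X0 d X0 ⇒ a p g a p g X0 d X0 ⇒ a p g a p g x d X0 ⇒ a p g a p g x d x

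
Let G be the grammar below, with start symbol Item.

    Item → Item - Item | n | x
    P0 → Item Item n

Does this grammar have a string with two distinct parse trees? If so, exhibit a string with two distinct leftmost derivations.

Witness: n - n - n

Derivation 1: Item ⇒ Item - Item ⇒ Item - Item - Item ⇒ n - Item - Item ⇒ n - n - Item ⇒ n - n - n
Derivation 2: Item ⇒ Item - Item ⇒ n - Item ⇒ n - Item - Item ⇒ n - n - Item ⇒ n - n - n

Two distinct leftmost derivations for the same string.

Ambiguous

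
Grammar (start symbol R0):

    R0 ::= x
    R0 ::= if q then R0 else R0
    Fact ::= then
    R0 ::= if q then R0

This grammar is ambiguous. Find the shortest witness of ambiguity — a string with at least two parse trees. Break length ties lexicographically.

if q then if q then x else x

length 1: no string has ≥2 trees
length 4: no string has ≥2 trees
length 6: no string has ≥2 trees
length 7: no string has ≥2 trees
length 9: if q then if q then x else x has 2 parse trees

Two derivations of if q then if q then x else x:
  R0 ⇒ if q then R0 else R0 ⇒ if q then if q then R0 else R0 ⇒ if q then if q then x else R0 ⇒ if q then if q then x else x
  R0 ⇒ if q then R0 ⇒ if q then if q then R0 else R0 ⇒ if q then if q then x else R0 ⇒ if q then if q then x else x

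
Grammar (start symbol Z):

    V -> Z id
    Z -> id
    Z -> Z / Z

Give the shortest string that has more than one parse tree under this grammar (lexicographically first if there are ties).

length 1: no string has ≥2 trees
length 3: no string has ≥2 trees
length 5: id / id / id has 2 parse trees

Two derivations of id / id / id:
  Z ⇒ Z / Z ⇒ id / Z ⇒ id / Z / Z ⇒ id / id / Z ⇒ id / id / id
  Z ⇒ Z / Z ⇒ Z / Z / Z ⇒ id / Z / Z ⇒ id / id / Z ⇒ id / id / id

id / id / id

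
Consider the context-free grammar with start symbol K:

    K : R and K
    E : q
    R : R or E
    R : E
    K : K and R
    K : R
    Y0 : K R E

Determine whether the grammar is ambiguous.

Witness: q and q

Derivation 1: K ⇒ R and K ⇒ E and K ⇒ q and K ⇒ q and R ⇒ q and E ⇒ q and q
Derivation 2: K ⇒ K and R ⇒ R and R ⇒ E and R ⇒ q and R ⇒ q and E ⇒ q and q

Two distinct leftmost derivations for the same string.

Ambiguous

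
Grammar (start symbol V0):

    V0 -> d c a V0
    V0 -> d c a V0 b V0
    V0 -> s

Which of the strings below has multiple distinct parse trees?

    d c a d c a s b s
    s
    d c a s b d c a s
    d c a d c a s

d c a d c a s b s: 2 trees
s: 1 tree
d c a s b d c a s: 1 tree
d c a d c a s: 1 tree

d c a d c a s b s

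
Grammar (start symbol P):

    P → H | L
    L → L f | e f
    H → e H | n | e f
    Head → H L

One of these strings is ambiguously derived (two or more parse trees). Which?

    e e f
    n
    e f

e f

e e f: 1 tree
n: 1 tree
e f: 2 trees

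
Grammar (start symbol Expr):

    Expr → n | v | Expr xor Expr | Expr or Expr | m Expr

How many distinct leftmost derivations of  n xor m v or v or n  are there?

9

Parse trees for n xor m v or v or n (showing first 6 of 9):
  [Expr [Expr n] xor [Expr [Expr m [Expr v]] or [Expr [Expr v] or [Expr n]]]]
  [Expr [Expr n] xor [Expr [Expr [Expr m [Expr v]] or [Expr v]] or [Expr n]]]
  [Expr [Expr n] xor [Expr [Expr m [Expr [Expr v] or [Expr v]]] or [Expr n]]]
  [Expr [Expr n] xor [Expr m [Expr [Expr v] or [Expr [Expr v] or [Expr n]]]]]
  [Expr [Expr n] xor [Expr m [Expr [Expr [Expr v] or [Expr v]] or [Expr n]]]]
  [Expr [Expr [Expr n] xor [Expr m [Expr v]]] or [Expr [Expr v] or [Expr n]]]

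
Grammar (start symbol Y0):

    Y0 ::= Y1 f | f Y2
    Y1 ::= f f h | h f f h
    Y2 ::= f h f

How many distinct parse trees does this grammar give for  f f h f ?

2

Parse trees for f f h f:
  [Y0 [Y1 f f h] f]
  [Y0 f [Y2 f h f]]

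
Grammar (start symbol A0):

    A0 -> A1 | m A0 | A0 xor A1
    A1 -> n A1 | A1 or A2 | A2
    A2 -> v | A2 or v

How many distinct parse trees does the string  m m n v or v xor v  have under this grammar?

Parse trees for m m n v or v xor v (showing first 6 of 9):
  [A0 m [A0 m [A0 [A0 [A1 n [A1 [A1 [A2 v]] or [A2 v]]]] xor [A1 [A2 v]]]]]
  [A0 m [A0 m [A0 [A0 [A1 n [A1 [A2 [A2 v] or v]]]] xor [A1 [A2 v]]]]]
  [A0 m [A0 m [A0 [A0 [A1 [A1 n [A1 [A2 v]]] or [A2 v]]] xor [A1 [A2 v]]]]]
  [A0 m [A0 [A0 m [A0 [A1 n [A1 [A1 [A2 v]] or [A2 v]]]]] xor [A1 [A2 v]]]]
  [A0 m [A0 [A0 m [A0 [A1 n [A1 [A2 [A2 v] or v]]]]] xor [A1 [A2 v]]]]
  [A0 m [A0 [A0 m [A0 [A1 [A1 n [A1 [A2 v]]] or [A2 v]]]] xor [A1 [A2 v]]]]

9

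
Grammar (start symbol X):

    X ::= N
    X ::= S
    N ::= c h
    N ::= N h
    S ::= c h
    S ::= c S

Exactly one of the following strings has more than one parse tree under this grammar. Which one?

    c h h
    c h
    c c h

c h h: 1 tree
c h: 2 trees
c c h: 1 tree

c h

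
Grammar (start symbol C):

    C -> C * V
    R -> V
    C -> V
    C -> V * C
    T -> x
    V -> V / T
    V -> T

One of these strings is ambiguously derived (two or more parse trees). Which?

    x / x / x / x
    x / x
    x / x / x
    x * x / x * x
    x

x / x / x / x: 1 tree
x / x: 1 tree
x / x / x: 1 tree
x * x / x * x: 4 trees
x: 1 tree

x * x / x * x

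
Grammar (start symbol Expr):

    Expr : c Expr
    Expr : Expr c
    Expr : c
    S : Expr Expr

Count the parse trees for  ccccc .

16

Parse trees for ccccc (showing first 6 of 16):
  [Expr c [Expr c [Expr c [Expr c [Expr c]]]]]
  [Expr c [Expr c [Expr c [Expr [Expr c] c]]]]
  [Expr c [Expr c [Expr [Expr c [Expr c]] c]]]
  [Expr c [Expr c [Expr [Expr [Expr c] c] c]]]
  [Expr c [Expr [Expr c [Expr c [Expr c]]] c]]
  [Expr c [Expr [Expr c [Expr [Expr c] c]] c]]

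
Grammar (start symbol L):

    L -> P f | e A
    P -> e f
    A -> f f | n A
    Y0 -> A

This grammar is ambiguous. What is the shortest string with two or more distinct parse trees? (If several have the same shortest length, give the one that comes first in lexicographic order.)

e f f

length 3: e f f has 2 parse trees

Two derivations of e f f:
  L ⇒ P f ⇒ e f f
  L ⇒ e A ⇒ e f f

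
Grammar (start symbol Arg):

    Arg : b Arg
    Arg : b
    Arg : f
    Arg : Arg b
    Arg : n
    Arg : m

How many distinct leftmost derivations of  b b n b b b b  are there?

15

Parse trees for b b n b b b b (showing first 6 of 15):
  [Arg b [Arg b [Arg [Arg [Arg [Arg [Arg n] b] b] b] b]]]
  [Arg b [Arg [Arg b [Arg [Arg [Arg [Arg n] b] b] b]] b]]
  [Arg b [Arg [Arg [Arg b [Arg [Arg [Arg n] b] b]] b] b]]
  [Arg b [Arg [Arg [Arg [Arg b [Arg [Arg n] b]] b] b] b]]
  [Arg b [Arg [Arg [Arg [Arg [Arg b [Arg n]] b] b] b] b]]
  [Arg [Arg b [Arg b [Arg [Arg [Arg [Arg n] b] b] b]]] b]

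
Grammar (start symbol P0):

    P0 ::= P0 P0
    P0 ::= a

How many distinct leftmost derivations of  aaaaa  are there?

14

Parse trees for aaaaa (showing first 6 of 14):
  [P0 [P0 a] [P0 [P0 a] [P0 [P0 a] [P0 [P0 a] [P0 a]]]]]
  [P0 [P0 a] [P0 [P0 a] [P0 [P0 [P0 a] [P0 a]] [P0 a]]]]
  [P0 [P0 a] [P0 [P0 [P0 a] [P0 a]] [P0 [P0 a] [P0 a]]]]
  [P0 [P0 a] [P0 [P0 [P0 a] [P0 [P0 a] [P0 a]]] [P0 a]]]
  [P0 [P0 a] [P0 [P0 [P0 [P0 a] [P0 a]] [P0 a]] [P0 a]]]
  [P0 [P0 [P0 a] [P0 a]] [P0 [P0 a] [P0 [P0 a] [P0 a]]]]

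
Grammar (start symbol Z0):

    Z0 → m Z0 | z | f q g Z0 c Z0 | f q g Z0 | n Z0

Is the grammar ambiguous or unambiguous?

Witness: f q g f q g z c z

Derivation 1: Z0 ⇒ f q g Z0 c Z0 ⇒ f q g f q g Z0 c Z0 ⇒ f q g f q g z c Z0 ⇒ f q g f q g z c z
Derivation 2: Z0 ⇒ f q g Z0 ⇒ f q g f q g Z0 c Z0 ⇒ f q g f q g z c Z0 ⇒ f q g f q g z c z

Two distinct leftmost derivations for the same string.

Ambiguous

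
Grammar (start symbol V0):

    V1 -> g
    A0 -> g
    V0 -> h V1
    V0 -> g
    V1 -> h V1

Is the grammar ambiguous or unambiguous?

Unambiguous

(A0 is unreachable from V0, so its rules don't affect L(V0).) Restricted to the reachable nonterminals, every rule has the form A → t or A → t B, and no two rules for the same A share a first terminal. The grammar encodes a DFA — one run per string.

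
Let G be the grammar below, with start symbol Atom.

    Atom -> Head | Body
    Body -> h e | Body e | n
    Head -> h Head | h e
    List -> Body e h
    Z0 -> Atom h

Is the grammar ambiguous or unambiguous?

Witness: h e

Derivation 1: Atom ⇒ Head ⇒ h e
Derivation 2: Atom ⇒ Body ⇒ h e

Two distinct leftmost derivations for the same string.

Ambiguous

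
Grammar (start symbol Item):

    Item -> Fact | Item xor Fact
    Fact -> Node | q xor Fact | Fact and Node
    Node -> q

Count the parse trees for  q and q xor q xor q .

Parse trees for q and q xor q xor q:
  [Item [Item [Fact [Fact [Node q]] and [Node q]]] xor [Fact q xor [Fact [Node q]]]]
  [Item [Item [Item [Fact [Fact [Node q]] and [Node q]]] xor [Fact [Node q]]] xor [Fact [Node q]]]

2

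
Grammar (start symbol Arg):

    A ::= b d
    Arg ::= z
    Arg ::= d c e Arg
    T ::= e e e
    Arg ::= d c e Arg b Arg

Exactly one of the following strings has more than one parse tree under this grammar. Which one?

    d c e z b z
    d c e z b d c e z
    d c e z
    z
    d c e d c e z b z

d c e d c e z b z

d c e z b z: 1 tree
d c e z b d c e z: 1 tree
d c e z: 1 tree
z: 1 tree
d c e d c e z b z: 2 trees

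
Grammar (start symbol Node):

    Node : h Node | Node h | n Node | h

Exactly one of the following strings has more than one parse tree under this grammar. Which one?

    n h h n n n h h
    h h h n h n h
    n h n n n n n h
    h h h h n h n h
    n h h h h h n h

n h h n n n h h

n h h n n n h h: 8 trees
h h h n h n h: 1 tree
n h n n n n n h: 1 tree
h h h h n h n h: 1 tree
n h h h h h n h: 1 tree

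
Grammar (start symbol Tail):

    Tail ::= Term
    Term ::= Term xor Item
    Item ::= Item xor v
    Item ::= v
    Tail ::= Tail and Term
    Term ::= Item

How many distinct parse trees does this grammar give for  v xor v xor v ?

Parse trees for v xor v xor v:
  [Tail [Term [Term [Item v]] xor [Item [Item v] xor v]]]
  [Tail [Term [Term [Term [Item v]] xor [Item v]] xor [Item v]]]
  [Tail [Term [Term [Item [Item v] xor v]] xor [Item v]]]
  [Tail [Term [Item [Item [Item v] xor v] xor v]]]

4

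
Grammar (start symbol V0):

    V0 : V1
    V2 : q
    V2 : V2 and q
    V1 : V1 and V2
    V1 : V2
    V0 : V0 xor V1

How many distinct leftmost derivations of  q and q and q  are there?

4

Parse trees for q and q and q:
  [V0 [V1 [V1 [V2 q]] and [V2 [V2 q] and q]]]
  [V0 [V1 [V1 [V1 [V2 q]] and [V2 q]] and [V2 q]]]
  [V0 [V1 [V1 [V2 [V2 q] and q]] and [V2 q]]]
  [V0 [V1 [V2 [V2 [V2 q] and q] and q]]]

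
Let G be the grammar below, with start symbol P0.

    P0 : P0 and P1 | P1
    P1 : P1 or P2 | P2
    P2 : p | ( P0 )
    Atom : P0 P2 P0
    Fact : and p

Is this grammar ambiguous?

(Atom, Fact are unreachable from P0, so their rules don't affect L(P0).) The grammar is stratified — P0 handles 'and' (left-recursive), P1 handles 'or', P2 atoms. Each operator has a fixed associativity and precedence level, so every string has one parse.

Unambiguous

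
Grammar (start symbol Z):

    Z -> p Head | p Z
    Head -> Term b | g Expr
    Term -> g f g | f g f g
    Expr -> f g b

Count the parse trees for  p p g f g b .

Parse trees for p p g f g b:
  [Z p [Z p [Head [Term g f g] b]]]
  [Z p [Z p [Head g [Expr f g b]]]]

2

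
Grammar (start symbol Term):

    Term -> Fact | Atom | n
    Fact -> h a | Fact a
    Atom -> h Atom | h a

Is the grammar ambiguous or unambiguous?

Witness: h a

Derivation 1: Term ⇒ Fact ⇒ h a
Derivation 2: Term ⇒ Atom ⇒ h a

Two distinct leftmost derivations for the same string.

Ambiguous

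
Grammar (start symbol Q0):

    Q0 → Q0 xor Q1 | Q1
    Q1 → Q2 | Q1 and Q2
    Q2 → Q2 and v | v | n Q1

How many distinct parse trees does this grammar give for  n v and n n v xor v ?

Parse trees for n v and n n v xor v:
  [Q0 [Q0 [Q1 [Q2 n [Q1 [Q1 [Q2 v]] and [Q2 n [Q1 [Q2 n [Q1 [Q2 v]]]]]]]]] xor [Q1 [Q2 v]]]
  [Q0 [Q0 [Q1 [Q1 [Q2 n [Q1 [Q2 v]]]] and [Q2 n [Q1 [Q2 n [Q1 [Q2 v]]]]]]] xor [Q1 [Q2 v]]]

2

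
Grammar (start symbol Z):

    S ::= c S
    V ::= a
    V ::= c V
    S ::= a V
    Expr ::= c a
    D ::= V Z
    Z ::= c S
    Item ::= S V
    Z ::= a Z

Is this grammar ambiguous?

Only Z, S, V are reachable from Z; ignoring the rest: Restricted to the reachable nonterminals, every rule has the form A → t or A → t B, and no two rules for the same A share a first terminal. The grammar encodes a DFA — one run per string.

Unambiguous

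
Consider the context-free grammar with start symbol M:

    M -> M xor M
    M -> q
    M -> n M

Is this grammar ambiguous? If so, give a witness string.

Ambiguous

Witness: n q xor q

Derivation 1: M ⇒ M xor M ⇒ n M xor M ⇒ n q xor M ⇒ n q xor q
Derivation 2: M ⇒ n M ⇒ n M xor M ⇒ n q xor M ⇒ n q xor q

Two distinct leftmost derivations for the same string.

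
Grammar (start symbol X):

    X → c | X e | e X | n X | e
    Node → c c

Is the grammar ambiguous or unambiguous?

Ambiguous

Witness: e e

Derivation 1: X ⇒ X e ⇒ e e
Derivation 2: X ⇒ e X ⇒ e e

Two distinct leftmost derivations for the same string.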